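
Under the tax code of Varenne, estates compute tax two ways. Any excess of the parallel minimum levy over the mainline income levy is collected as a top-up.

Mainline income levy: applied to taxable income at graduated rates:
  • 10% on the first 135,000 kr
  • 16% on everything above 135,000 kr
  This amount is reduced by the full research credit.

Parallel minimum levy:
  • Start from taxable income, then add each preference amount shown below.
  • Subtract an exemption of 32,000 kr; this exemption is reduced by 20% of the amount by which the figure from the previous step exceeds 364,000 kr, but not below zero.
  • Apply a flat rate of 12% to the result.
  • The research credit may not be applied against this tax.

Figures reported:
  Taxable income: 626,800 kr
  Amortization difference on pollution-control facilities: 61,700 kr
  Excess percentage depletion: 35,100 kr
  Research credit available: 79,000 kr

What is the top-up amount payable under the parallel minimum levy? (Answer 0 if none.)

73,644 kr

Parallel minimum levy:
  Adjusted income: 626,800 kr + 61,700 kr + 35,100 kr = 723,600 kr
  Exemption: 20% × (723,600 kr − 364,000 kr) = 71,920 kr ≥ 32,000 kr, so the exemption is fully phased out
  Base: 723,600 kr − 0 kr = 723,600 kr
  723,600 kr × 12% = 86,832 kr

Mainline income levy:
  135,000 kr × 10% = 13,500 kr
  491,800 kr × 16% = 78,688 kr
  → 92,188 kr
  Less research credit 79,000 kr → 13,188 kr

Excess of parallel minimum levy over mainline income levy: 86,832 kr − 13,188 kr = 73,644 kr.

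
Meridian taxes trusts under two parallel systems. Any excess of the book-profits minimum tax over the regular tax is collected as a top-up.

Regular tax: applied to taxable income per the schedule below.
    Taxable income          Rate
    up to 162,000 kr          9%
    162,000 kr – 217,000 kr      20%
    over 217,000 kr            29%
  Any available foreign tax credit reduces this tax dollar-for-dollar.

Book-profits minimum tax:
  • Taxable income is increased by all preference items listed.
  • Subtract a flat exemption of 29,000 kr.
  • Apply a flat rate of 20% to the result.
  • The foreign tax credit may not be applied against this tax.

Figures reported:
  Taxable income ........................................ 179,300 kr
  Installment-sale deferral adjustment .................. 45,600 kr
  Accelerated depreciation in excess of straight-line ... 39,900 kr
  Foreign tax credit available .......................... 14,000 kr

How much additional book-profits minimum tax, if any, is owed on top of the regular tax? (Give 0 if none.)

Book-profits minimum tax:
  Adjusted income: 179,300 kr + 45,600 kr + 39,900 kr = 264,800 kr
  Less exemption 29,000 kr → base 235,800 kr
  235,800 kr × 20% = 47,160 kr

Regular tax:
  162,000 kr × 9% = 14,580 kr
  17,300 kr × 20% = 3,460 kr
  → 18,040 kr
  Less foreign tax credit 14,000 kr → 4,040 kr

Excess of book-profits minimum tax over regular tax: 47,160 kr − 4,040 kr = 43,120 kr.

43,120 kr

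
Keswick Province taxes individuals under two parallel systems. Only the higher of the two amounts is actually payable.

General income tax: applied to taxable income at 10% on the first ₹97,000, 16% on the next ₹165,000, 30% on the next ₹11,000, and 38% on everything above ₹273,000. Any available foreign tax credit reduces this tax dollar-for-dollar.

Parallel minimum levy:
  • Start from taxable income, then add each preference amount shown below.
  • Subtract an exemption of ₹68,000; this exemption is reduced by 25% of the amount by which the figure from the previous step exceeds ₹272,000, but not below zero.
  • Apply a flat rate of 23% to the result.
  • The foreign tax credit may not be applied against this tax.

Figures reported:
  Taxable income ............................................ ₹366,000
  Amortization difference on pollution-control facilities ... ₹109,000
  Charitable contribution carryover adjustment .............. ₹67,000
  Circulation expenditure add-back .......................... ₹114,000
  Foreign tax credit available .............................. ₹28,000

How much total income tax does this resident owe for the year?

Parallel minimum levy:
  Adjusted income: ₹366,000 + ₹109,000 + ₹67,000 + ₹114,000 = ₹656,000
  Exemption: 25% × (₹656,000 − ₹272,000) = ₹96,000 ≥ ₹68,000, so the exemption is fully phased out
  Base: ₹656,000 − ₹0 = ₹656,000
  ₹656,000 × 23% = ₹150,880

General income tax:
  ₹97,000 × 10% = ₹9,700
  ₹165,000 × 16% = ₹26,400
  ₹11,000 × 30% = ₹3,300
  ₹93,000 × 38% = ₹35,340
  → ₹74,740
  Less foreign tax credit ₹28,000 → ₹46,740

₹150,880 > ₹46,740, so the parallel minimum levy is the binding amount.

₹150,880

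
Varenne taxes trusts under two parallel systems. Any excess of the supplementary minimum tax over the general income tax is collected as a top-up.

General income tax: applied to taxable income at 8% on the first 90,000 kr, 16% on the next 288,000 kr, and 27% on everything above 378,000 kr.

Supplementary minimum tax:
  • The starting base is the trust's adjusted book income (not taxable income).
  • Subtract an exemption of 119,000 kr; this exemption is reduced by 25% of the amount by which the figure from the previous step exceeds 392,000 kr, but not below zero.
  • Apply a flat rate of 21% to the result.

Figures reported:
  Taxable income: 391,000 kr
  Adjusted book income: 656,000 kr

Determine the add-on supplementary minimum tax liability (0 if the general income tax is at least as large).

Supplementary minimum tax:
  Base (adjusted book income): 656,000 kr
  Exemption: 119,000 kr − 25% × (656,000 kr − 392,000 kr) = 119,000 kr − 66,000 kr = 53,000 kr
  Base: 656,000 kr − 53,000 kr = 603,000 kr
  603,000 kr × 21% = 126,630 kr

General income tax:
  90,000 kr × 8% = 7,200 kr
  288,000 kr × 16% = 46,080 kr
  13,000 kr × 27% = 3,510 kr
  → 56,790 kr

Excess of supplementary minimum tax over general income tax: 126,630 kr − 56,790 kr = 69,840 kr.

69,840 kr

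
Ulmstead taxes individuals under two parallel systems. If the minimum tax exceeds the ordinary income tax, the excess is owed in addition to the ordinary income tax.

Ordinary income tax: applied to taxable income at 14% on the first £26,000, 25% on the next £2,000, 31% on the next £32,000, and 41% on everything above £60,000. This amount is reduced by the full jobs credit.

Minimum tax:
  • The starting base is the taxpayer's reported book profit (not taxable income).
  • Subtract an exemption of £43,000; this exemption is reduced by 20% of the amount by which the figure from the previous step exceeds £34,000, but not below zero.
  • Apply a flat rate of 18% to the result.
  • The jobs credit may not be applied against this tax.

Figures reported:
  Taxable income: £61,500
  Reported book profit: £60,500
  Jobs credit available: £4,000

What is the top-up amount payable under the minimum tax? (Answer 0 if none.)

Minimum tax:
  Base (reported book profit): £60,500
  Exemption: £43,000 − 20% × (£60,500 − £34,000) = £43,000 − £5,300 = £37,700
  Base: £60,500 − £37,700 = £22,800
  £22,800 × 18% = £4,104

Ordinary income tax:
  £26,000 × 14% = £3,640
  £2,000 × 25% = £500
  £32,000 × 31% = £9,920
  £1,500 × 41% = £615
  → £14,675
  Less jobs credit £4,000 → £10,675

£4,104 ≤ £10,675, so no add-on is due.

£0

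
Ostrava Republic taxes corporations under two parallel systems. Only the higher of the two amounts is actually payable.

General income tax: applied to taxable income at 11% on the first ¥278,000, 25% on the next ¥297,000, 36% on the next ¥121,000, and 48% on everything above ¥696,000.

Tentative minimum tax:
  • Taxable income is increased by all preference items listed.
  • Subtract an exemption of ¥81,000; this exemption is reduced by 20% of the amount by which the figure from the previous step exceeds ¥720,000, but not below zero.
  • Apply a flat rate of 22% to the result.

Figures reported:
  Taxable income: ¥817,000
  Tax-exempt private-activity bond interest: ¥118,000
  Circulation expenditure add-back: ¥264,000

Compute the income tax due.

General income tax:
  ¥278,000 × 11% = ¥30,580
  ¥297,000 × 25% = ¥74,250
  ¥121,000 × 36% = ¥43,560
  ¥121,000 × 48% = ¥58,080
  → ¥206,470

Tentative minimum tax:
  Adjusted income: ¥817,000 + ¥118,000 + ¥264,000 = ¥1,199,000
  Exemption: 20% × (¥1,199,000 − ¥720,000) = ¥95,800 ≥ ¥81,000, so the exemption is fully phased out
  Base: ¥1,199,000 − ¥0 = ¥1,199,000
  ¥1,199,000 × 22% = ¥263,780

¥263,780 > ¥206,470, so the tentative minimum tax is the binding amount.

¥263,780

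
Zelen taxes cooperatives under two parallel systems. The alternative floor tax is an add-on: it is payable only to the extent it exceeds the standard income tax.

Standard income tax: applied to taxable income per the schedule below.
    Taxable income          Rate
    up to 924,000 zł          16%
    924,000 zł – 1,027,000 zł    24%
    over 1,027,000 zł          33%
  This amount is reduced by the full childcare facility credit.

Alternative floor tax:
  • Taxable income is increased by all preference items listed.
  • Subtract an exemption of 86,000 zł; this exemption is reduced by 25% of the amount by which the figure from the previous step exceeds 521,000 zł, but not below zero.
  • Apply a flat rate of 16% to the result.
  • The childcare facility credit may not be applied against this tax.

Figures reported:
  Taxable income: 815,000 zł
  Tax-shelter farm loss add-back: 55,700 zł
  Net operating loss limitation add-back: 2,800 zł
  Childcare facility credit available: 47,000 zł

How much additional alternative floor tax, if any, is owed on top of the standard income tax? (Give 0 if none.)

Alternative floor tax:
  Adjusted income: 815,000 zł + 55,700 zł + 2,800 zł = 873,500 zł
  Exemption: 25% × (873,500 zł − 521,000 zł) = 88,125 zł ≥ 86,000 zł, so the exemption is fully phased out
  Base: 873,500 zł − 0 zł = 873,500 zł
  873,500 zł × 16% = 139,760 zł

Standard income tax:
  815,000 zł × 16% = 130,400 zł
  Less childcare facility credit 47,000 zł → 83,400 zł

Excess of alternative floor tax over standard income tax: 139,760 zł − 83,400 zł = 56,360 zł.

56,360 zł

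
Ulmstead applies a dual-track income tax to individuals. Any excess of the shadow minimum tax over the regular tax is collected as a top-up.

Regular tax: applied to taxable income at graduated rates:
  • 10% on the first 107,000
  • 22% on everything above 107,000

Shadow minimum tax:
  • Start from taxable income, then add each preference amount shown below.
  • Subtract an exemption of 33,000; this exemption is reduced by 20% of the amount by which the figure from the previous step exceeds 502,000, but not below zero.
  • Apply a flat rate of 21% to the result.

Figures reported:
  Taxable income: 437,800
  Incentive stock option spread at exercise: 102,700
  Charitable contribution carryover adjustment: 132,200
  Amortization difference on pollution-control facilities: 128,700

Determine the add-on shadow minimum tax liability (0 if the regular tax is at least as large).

84,818

Regular tax:
  107,000 × 10% = 10,700
  330,800 × 22% = 72,776
  → 83,476

Shadow minimum tax:
  Adjusted income: 437,800 + 102,700 + 132,200 + 128,700 = 801,400
  Exemption: 20% × (801,400 − 502,000) = 59,880 ≥ 33,000, so the exemption is fully phased out
  Base: 801,400 − 0 = 801,400
  801,400 × 21% = 168,294

Excess of shadow minimum tax over regular tax: 168,294 − 83,476 = 84,818.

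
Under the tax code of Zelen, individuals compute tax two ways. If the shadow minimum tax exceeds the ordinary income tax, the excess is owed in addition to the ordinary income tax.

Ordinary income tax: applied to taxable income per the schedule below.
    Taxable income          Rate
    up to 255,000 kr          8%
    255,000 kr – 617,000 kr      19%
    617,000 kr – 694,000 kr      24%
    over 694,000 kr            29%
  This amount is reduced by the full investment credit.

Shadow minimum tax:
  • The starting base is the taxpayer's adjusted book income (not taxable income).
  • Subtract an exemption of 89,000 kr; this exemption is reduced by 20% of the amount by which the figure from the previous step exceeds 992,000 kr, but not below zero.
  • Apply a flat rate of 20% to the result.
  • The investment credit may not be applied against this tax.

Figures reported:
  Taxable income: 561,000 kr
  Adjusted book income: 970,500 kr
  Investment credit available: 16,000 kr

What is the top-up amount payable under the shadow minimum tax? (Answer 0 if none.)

113,760 kr

Shadow minimum tax:
  Base (adjusted book income): 970,500 kr
  Exemption: 970,500 kr ≤ 992,000 kr, so full 89,000 kr applies
  Base: 970,500 kr − 89,000 kr = 881,500 kr
  881,500 kr × 20% = 176,300 kr

Ordinary income tax:
  255,000 kr × 8% = 20,400 kr
  306,000 kr × 19% = 58,140 kr
  → 78,540 kr
  Less investment credit 16,000 kr → 62,540 kr

Excess of shadow minimum tax over ordinary income tax: 176,300 kr − 62,540 kr = 113,760 kr.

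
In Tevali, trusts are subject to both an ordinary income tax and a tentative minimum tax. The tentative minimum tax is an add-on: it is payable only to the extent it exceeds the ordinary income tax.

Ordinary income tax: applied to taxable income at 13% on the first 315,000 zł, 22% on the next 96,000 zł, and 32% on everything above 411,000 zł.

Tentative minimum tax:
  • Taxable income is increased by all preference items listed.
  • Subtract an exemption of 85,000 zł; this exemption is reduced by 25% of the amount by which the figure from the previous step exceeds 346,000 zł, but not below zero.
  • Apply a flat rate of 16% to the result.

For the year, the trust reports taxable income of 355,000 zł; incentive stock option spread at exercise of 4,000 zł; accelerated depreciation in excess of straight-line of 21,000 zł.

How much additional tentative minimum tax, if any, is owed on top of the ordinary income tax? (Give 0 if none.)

0 zł

Tentative minimum tax:
  Adjusted income: 355,000 zł + 4,000 zł + 21,000 zł = 380,000 zł
  Exemption: 85,000 zł − 25% × (380,000 zł − 346,000 zł) = 85,000 zł − 8,500 zł = 76,500 zł
  Base: 380,000 zł − 76,500 zł = 303,500 zł
  303,500 zł × 16% = 48,560 zł

Ordinary income tax:
  315,000 zł × 13% = 40,950 zł
  40,000 zł × 22% = 8,800 zł
  → 49,750 zł

48,560 zł ≤ 49,750 zł, so no add-on is due.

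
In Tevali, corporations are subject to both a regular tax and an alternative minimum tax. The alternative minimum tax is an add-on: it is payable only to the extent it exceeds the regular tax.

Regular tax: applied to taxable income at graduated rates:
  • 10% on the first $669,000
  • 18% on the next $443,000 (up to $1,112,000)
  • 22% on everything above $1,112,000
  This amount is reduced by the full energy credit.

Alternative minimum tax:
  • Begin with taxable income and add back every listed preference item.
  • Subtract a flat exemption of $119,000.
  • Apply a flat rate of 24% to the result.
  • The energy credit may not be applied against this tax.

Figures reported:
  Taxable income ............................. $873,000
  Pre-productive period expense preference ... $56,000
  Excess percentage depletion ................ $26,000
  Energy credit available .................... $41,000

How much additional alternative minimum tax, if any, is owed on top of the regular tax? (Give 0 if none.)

$138,020

Alternative minimum tax:
  Adjusted income: $873,000 + $56,000 + $26,000 = $955,000
  Less exemption $119,000 → base $836,000
  $836,000 × 24% = $200,640

Regular tax:
  $669,000 × 10% = $66,900
  $204,000 × 18% = $36,720
  → $103,620
  Less energy credit $41,000 → $62,620

Excess of alternative minimum tax over regular tax: $200,640 − $62,620 = $138,020.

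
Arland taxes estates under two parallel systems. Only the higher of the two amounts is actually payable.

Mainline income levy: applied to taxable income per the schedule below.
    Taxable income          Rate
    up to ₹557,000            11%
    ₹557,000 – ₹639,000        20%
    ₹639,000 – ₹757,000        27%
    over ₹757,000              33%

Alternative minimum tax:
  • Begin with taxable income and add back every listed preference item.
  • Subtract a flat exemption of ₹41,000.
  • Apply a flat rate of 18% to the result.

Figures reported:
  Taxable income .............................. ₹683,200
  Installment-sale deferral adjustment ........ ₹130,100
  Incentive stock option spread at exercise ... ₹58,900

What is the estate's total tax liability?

₹149,616

Mainline income levy:
  ₹557,000 × 11% = ₹61,270
  ₹82,000 × 20% = ₹16,400
  ₹44,200 × 27% = ₹11,934
  → ₹89,604

Alternative minimum tax:
  Adjusted income: ₹683,200 + ₹130,100 + ₹58,900 = ₹872,200
  Less exemption ₹41,000 → base ₹831,200
  ₹831,200 × 18% = ₹149,616

₹149,616 > ₹89,604, so the alternative minimum tax is the binding amount.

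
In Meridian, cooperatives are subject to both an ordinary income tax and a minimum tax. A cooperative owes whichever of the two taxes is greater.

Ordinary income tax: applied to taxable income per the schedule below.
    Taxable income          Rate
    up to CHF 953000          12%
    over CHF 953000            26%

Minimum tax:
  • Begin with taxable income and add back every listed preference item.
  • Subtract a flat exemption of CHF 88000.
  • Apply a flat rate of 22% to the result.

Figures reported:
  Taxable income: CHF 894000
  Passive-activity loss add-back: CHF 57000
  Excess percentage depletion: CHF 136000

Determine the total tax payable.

Minimum tax:
  Adjusted income: CHF 894000 + CHF 57000 + CHF 136000 = CHF 1087000
  Less exemption CHF 88000 → base CHF 999000
  CHF 999000 × 22% = CHF 219780

Ordinary income tax:
  CHF 894000 × 12% = CHF 107280

CHF 219780 > CHF 107280, so the minimum tax is the binding amount.

CHF 219780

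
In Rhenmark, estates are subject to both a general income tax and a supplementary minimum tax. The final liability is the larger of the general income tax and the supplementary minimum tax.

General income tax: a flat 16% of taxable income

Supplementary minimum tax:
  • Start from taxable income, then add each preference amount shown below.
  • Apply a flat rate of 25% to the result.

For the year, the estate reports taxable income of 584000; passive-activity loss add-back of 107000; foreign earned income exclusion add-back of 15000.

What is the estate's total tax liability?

General income tax:
  584000 × 16% = 93440

Supplementary minimum tax:
  Adjusted income: 584000 + 107000 + 15000 = 706000
  706000 × 25% = 176500

176500 > 93440, so the supplementary minimum tax is the binding amount.

176500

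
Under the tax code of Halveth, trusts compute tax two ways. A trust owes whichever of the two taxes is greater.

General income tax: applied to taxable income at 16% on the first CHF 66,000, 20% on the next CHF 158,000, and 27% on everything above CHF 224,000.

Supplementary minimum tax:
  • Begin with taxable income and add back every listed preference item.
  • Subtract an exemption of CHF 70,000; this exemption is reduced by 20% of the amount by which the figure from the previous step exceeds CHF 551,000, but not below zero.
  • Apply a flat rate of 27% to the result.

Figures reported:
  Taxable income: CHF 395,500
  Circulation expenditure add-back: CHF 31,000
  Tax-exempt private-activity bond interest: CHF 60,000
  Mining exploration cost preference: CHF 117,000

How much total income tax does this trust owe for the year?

Supplementary minimum tax:
  Adjusted income: CHF 395,500 + CHF 31,000 + CHF 60,000 + CHF 117,000 = CHF 603,500
  Exemption: CHF 70,000 − 20% × (CHF 603,500 − CHF 551,000) = CHF 70,000 − CHF 10,500 = CHF 59,500
  Base: CHF 603,500 − CHF 59,500 = CHF 544,000
  CHF 544,000 × 27% = CHF 146,880

General income tax:
  CHF 66,000 × 16% = CHF 10,560
  CHF 158,000 × 20% = CHF 31,600
  CHF 171,500 × 27% = CHF 46,305
  → CHF 88,465

CHF 146,880 > CHF 88,465, so the supplementary minimum tax is the binding amount.

CHF 146,880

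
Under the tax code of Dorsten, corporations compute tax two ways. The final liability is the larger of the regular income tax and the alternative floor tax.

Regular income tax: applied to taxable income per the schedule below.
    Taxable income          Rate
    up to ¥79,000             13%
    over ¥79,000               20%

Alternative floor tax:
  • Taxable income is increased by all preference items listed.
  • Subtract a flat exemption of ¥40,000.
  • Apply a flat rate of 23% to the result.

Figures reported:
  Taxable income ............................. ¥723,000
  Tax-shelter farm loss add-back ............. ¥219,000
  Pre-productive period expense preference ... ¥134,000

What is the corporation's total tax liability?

Alternative floor tax:
  Adjusted income: ¥723,000 + ¥219,000 + ¥134,000 = ¥1,076,000
  Less exemption ¥40,000 → base ¥1,036,000
  ¥1,036,000 × 23% = ¥238,280

Regular income tax:
  ¥79,000 × 13% = ¥10,270
  ¥644,000 × 20% = ¥128,800
  → ¥139,070

¥238,280 > ¥139,070, so the alternative floor tax is the binding amount.

¥238,280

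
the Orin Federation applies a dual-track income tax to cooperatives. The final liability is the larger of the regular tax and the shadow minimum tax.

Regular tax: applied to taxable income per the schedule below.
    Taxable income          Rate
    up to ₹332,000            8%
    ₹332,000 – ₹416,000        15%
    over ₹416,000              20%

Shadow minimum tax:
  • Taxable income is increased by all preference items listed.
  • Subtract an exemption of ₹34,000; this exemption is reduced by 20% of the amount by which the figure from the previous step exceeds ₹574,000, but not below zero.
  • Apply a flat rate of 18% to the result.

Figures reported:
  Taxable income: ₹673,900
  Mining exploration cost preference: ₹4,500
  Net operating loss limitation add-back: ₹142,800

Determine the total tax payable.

Shadow minimum tax:
  Adjusted income: ₹673,900 + ₹4,500 + ₹142,800 = ₹821,200
  Exemption: 20% × (₹821,200 − ₹574,000) = ₹49,440 ≥ ₹34,000, so the exemption is fully phased out
  Base: ₹821,200 − ₹0 = ₹821,200
  ₹821,200 × 18% = ₹147,816

Regular tax:
  ₹332,000 × 8% = ₹26,560
  ₹84,000 × 15% = ₹12,600
  ₹257,900 × 20% = ₹51,580
  → ₹90,740

₹147,816 > ₹90,740, so the shadow minimum tax is the binding amount.

₹147,816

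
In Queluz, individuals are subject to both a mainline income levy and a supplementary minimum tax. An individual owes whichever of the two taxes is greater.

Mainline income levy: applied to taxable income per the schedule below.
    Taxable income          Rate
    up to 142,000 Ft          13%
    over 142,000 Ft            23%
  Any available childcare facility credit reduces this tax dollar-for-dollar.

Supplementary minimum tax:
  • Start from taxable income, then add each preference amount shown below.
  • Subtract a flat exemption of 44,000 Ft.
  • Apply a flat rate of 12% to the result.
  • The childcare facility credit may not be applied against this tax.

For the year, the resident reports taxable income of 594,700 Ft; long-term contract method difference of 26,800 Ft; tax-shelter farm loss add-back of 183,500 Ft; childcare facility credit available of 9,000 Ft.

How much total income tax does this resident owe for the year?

113,581 Ft

Supplementary minimum tax:
  Adjusted income: 594,700 Ft + 26,800 Ft + 183,500 Ft = 805,000 Ft
  Less exemption 44,000 Ft → base 761,000 Ft
  761,000 Ft × 12% = 91,320 Ft

Mainline income levy:
  142,000 Ft × 13% = 18,460 Ft
  452,700 Ft × 23% = 104,121 Ft
  → 122,581 Ft
  Less childcare facility credit 9,000 Ft → 113,581 Ft

113,581 Ft > 91,320 Ft, so the mainline income levy governs.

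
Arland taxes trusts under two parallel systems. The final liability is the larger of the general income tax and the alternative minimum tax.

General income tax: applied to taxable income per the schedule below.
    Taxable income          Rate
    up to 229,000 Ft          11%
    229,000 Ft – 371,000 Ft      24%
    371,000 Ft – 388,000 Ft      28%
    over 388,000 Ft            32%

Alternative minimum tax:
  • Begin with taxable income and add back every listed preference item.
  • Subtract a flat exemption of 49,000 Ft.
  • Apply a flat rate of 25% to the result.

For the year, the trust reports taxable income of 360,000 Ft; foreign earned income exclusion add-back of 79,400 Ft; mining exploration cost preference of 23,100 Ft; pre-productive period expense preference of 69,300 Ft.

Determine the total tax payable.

Alternative minimum tax:
  Adjusted income: 360,000 Ft + 79,400 Ft + 23,100 Ft + 69,300 Ft = 531,800 Ft
  Less exemption 49,000 Ft → base 482,800 Ft
  482,800 Ft × 25% = 120,700 Ft

General income tax:
  229,000 Ft × 11% = 25,190 Ft
  131,000 Ft × 24% = 31,440 Ft
  → 56,630 Ft

120,700 Ft > 56,630 Ft, so the alternative minimum tax is the binding amount.

120,700 Ft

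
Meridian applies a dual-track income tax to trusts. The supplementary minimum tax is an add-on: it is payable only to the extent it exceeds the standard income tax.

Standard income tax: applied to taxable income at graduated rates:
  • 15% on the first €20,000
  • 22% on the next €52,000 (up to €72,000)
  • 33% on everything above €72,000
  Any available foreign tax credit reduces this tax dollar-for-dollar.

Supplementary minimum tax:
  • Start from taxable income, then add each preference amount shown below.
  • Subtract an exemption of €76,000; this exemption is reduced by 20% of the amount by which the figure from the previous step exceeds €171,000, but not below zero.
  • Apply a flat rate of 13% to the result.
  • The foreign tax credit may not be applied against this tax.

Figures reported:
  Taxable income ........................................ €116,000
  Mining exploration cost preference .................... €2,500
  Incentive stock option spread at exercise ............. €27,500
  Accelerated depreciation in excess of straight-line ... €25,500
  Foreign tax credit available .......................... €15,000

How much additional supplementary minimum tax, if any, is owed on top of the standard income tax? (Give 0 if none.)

Standard income tax:
  €20,000 × 15% = €3,000
  €52,000 × 22% = €11,440
  €44,000 × 33% = €14,520
  → €28,960
  Less foreign tax credit €15,000 → €13,960

Supplementary minimum tax:
  Adjusted income: €116,000 + €2,500 + €27,500 + €25,500 = €171,500
  Exemption: €76,000 − 20% × (€171,500 − €171,000) = €76,000 − €100 = €75,900
  Base: €171,500 − €75,900 = €95,600
  €95,600 × 13% = €12,428

€12,428 ≤ €13,960, so no add-on is due.

€0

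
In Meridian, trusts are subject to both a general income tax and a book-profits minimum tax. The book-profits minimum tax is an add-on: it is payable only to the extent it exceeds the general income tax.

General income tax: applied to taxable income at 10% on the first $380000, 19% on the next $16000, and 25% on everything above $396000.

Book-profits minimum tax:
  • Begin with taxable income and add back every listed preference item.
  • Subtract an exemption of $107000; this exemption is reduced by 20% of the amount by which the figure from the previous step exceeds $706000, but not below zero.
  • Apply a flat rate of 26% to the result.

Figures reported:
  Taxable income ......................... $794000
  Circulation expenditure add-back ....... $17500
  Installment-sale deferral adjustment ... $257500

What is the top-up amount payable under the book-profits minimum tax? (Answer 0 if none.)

General income tax:
  $380000 × 10% = $38000
  $16000 × 19% = $3040
  $398000 × 25% = $99500
  → $140540

Book-profits minimum tax:
  Adjusted income: $794000 + $17500 + $257500 = $1069000
  Exemption: $107000 − 20% × ($1069000 − $706000) = $107000 − $72600 = $34400
  Base: $1069000 − $34400 = $1034600
  $1034600 × 26% = $268996

Excess of book-profits minimum tax over general income tax: $268996 − $140540 = $128456.

$128456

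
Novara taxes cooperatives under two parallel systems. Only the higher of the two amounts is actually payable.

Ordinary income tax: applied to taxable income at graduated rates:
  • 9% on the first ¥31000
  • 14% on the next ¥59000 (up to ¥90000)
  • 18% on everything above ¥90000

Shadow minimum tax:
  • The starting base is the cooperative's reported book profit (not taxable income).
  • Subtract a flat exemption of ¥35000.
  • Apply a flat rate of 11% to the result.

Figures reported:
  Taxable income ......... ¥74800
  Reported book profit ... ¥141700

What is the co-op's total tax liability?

Shadow minimum tax:
  Base (reported book profit): ¥141700
  Less exemption ¥35000 → base ¥106700
  ¥106700 × 11% = ¥11737

Ordinary income tax:
  ¥31000 × 9% = ¥2790
  ¥43800 × 14% = ¥6132
  → ¥8922

¥11737 > ¥8922, so the shadow minimum tax is the binding amount.

¥11737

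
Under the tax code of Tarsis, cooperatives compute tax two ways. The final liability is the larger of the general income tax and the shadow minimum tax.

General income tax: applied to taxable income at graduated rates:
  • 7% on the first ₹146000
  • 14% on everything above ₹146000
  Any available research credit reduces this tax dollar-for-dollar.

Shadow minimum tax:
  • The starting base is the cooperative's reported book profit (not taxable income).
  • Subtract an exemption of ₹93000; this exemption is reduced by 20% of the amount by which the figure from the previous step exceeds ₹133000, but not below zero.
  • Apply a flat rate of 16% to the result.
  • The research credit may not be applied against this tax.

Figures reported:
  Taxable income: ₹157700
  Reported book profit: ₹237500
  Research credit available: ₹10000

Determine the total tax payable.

General income tax:
  ₹146000 × 7% = ₹10220
  ₹11700 × 14% = ₹1638
  → ₹11858
  Less research credit ₹10000 → ₹1858

Shadow minimum tax:
  Base (reported book profit): ₹237500
  Exemption: ₹93000 − 20% × (₹237500 − ₹133000) = ₹93000 − ₹20900 = ₹72100
  Base: ₹237500 − ₹72100 = ₹165400
  ₹165400 × 16% = ₹26464

₹26464 > ₹1858, so the shadow minimum tax is the binding amount.

₹26464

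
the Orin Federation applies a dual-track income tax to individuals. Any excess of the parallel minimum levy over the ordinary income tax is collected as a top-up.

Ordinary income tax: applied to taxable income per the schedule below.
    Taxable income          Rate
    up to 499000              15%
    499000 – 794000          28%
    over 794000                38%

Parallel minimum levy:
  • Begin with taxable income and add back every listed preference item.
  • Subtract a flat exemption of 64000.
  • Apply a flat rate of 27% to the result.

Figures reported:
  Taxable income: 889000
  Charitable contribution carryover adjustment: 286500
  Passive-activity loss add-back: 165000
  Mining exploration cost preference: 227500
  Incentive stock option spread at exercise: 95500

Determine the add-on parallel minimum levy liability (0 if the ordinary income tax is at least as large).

Parallel minimum levy:
  Adjusted income: 889000 + 286500 + 165000 + 227500 + 95500 = 1663500
  Less exemption 64000 → base 1599500
  1599500 × 27% = 431865

Ordinary income tax:
  499000 × 15% = 74850
  295000 × 28% = 82600
  95000 × 38% = 36100
  → 193550

Excess of parallel minimum levy over ordinary income tax: 431865 − 193550 = 238315.

238315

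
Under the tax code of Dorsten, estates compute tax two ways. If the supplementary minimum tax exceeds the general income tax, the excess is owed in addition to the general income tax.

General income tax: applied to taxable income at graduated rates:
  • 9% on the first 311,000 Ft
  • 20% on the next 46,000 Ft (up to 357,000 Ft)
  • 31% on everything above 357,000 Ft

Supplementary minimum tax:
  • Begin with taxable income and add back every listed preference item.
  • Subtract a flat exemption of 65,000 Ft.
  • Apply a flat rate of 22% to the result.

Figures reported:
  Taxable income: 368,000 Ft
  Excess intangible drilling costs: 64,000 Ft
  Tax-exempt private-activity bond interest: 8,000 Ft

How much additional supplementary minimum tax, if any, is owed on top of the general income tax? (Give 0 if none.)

41,900 Ft

Supplementary minimum tax:
  Adjusted income: 368,000 Ft + 64,000 Ft + 8,000 Ft = 440,000 Ft
  Less exemption 65,000 Ft → base 375,000 Ft
  375,000 Ft × 22% = 82,500 Ft

General income tax:
  311,000 Ft × 9% = 27,990 Ft
  46,000 Ft × 20% = 9,200 Ft
  11,000 Ft × 31% = 3,410 Ft
  → 40,600 Ft

Excess of supplementary minimum tax over general income tax: 82,500 Ft − 40,600 Ft = 41,900 Ft.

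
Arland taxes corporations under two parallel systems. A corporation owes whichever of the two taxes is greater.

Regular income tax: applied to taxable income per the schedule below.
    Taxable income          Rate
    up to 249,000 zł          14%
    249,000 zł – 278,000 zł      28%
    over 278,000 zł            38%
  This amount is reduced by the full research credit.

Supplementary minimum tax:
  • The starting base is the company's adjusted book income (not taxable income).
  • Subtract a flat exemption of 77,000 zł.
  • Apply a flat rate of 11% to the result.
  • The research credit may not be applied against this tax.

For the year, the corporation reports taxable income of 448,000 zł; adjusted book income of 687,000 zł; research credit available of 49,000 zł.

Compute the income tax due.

Supplementary minimum tax:
  Base (adjusted book income): 687,000 zł
  Less exemption 77,000 zł → base 610,000 zł
  610,000 zł × 11% = 67,100 zł

Regular income tax:
  249,000 zł × 14% = 34,860 zł
  29,000 zł × 28% = 8,120 zł
  170,000 zł × 38% = 64,600 zł
  → 107,580 zł
  Less research credit 49,000 zł → 58,580 zł

67,100 zł > 58,580 zł, so the supplementary minimum tax is the binding amount.

67,100 zł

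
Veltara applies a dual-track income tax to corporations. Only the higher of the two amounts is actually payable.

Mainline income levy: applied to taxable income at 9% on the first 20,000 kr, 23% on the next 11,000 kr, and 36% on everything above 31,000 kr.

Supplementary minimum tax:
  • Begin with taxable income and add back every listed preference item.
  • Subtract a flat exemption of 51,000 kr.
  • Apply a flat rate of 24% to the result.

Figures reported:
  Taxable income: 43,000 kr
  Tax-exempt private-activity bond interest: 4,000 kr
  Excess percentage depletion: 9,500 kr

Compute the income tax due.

8,650 kr

Mainline income levy:
  20,000 kr × 9% = 1,800 kr
  11,000 kr × 23% = 2,530 kr
  12,000 kr × 36% = 4,320 kr
  → 8,650 kr

Supplementary minimum tax:
  Adjusted income: 43,000 kr + 4,000 kr + 9,500 kr = 56,500 kr
  Less exemption 51,000 kr → base 5,500 kr
  5,500 kr × 24% = 1,320 kr

8,650 kr > 1,320 kr, so the mainline income levy governs.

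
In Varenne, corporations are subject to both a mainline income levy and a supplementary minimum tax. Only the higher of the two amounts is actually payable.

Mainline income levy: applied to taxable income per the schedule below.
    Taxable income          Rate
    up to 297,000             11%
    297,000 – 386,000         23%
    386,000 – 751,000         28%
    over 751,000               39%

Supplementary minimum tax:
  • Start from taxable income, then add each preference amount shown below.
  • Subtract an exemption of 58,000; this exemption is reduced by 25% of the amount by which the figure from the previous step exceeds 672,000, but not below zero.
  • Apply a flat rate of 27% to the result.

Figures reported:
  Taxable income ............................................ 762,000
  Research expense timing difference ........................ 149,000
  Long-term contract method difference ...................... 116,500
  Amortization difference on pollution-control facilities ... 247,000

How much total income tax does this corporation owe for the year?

344,115

Mainline income levy:
  297,000 × 11% = 32,670
  89,000 × 23% = 20,470
  365,000 × 28% = 102,200
  11,000 × 39% = 4,290
  → 159,630

Supplementary minimum tax:
  Adjusted income: 762,000 + 149,000 + 116,500 + 247,000 = 1,274,500
  Exemption: 25% × (1,274,500 − 672,000) = 150,625 ≥ 58,000, so the exemption is fully phased out
  Base: 1,274,500 − 0 = 1,274,500
  1,274,500 × 27% = 344,115

344,115 > 159,630, so the supplementary minimum tax is the binding amount.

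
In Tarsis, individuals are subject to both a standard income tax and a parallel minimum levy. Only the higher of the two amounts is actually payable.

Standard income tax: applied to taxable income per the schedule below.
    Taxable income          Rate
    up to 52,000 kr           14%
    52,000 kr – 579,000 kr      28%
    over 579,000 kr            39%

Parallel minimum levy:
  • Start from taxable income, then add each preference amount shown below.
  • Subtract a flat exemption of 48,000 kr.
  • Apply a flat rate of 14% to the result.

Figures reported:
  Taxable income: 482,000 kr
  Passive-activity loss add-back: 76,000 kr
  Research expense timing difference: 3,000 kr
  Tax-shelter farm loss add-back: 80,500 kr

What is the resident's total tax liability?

Standard income tax:
  52,000 kr × 14% = 7,280 kr
  430,000 kr × 28% = 120,400 kr
  → 127,680 kr

Parallel minimum levy:
  Adjusted income: 482,000 kr + 76,000 kr + 3,000 kr + 80,500 kr = 641,500 kr
  Less exemption 48,000 kr → base 593,500 kr
  593,500 kr × 14% = 83,090 kr

127,680 kr > 83,090 kr, so the standard income tax governs.

127,680 kr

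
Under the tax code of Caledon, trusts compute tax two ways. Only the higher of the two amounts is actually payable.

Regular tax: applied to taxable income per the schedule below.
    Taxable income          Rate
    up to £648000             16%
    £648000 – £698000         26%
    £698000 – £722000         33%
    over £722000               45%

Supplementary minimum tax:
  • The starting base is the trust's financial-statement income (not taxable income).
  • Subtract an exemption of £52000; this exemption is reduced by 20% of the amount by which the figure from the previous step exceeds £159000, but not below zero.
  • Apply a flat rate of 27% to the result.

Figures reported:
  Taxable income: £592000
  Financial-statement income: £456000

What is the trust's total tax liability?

£123120

Supplementary minimum tax:
  Base (financial-statement income): £456000
  Exemption: 20% × (£456000 − £159000) = £59400 ≥ £52000, so the exemption is fully phased out
  Base: £456000 − £0 = £456000
  £456000 × 27% = £123120

Regular tax:
  £592000 × 16% = £94720

£123120 > £94720, so the supplementary minimum tax is the binding amount.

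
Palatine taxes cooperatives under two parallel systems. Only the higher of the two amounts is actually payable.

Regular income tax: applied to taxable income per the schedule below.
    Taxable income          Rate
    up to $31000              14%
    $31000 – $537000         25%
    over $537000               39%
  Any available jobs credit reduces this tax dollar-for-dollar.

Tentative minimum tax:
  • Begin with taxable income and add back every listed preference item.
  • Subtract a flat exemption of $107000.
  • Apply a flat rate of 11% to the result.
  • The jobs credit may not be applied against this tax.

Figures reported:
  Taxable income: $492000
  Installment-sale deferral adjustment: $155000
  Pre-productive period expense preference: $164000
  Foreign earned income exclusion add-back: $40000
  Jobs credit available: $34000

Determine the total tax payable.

$85590

Tentative minimum tax:
  Adjusted income: $492000 + $155000 + $164000 + $40000 = $851000
  Less exemption $107000 → base $744000
  $744000 × 11% = $81840

Regular income tax:
  $31000 × 14% = $4340
  $461000 × 25% = $115250
  → $119590
  Less jobs credit $34000 → $85590

$85590 > $81840, so the regular income tax governs.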